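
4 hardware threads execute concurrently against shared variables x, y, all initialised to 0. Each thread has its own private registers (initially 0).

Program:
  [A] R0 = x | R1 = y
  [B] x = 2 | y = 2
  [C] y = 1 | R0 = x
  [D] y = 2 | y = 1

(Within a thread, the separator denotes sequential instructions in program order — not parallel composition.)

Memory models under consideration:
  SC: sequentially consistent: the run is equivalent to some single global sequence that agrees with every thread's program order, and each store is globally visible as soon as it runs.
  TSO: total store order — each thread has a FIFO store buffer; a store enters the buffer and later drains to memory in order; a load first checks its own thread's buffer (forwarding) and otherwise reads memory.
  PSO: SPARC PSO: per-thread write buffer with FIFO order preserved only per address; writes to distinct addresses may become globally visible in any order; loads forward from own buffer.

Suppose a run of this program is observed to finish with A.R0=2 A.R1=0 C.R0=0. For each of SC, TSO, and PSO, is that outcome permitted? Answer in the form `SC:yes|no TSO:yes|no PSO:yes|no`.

outcome vector order: (A.R0,A.R1,C.R0)
under SC → 000 002 010 012 020 022 202 210 212 220 222
under TSO → 000 002 010 012 020 022 200 202 210 212 220 222
under PSO → 000 002 010 012 020 022 200 202 210 212 220 222
target 200 ∈ {TSO,PSO}

SC:no TSO:yes PSO:yes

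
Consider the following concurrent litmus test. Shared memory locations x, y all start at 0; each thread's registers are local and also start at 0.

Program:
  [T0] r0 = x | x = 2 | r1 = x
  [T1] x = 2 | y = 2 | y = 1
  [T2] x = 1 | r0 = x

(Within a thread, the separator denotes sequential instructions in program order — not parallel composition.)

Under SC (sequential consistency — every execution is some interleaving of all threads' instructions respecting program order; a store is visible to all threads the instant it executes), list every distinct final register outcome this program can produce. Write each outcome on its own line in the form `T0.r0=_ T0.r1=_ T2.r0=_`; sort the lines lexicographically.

outcome vector order: (T0.r0,T0.r1,T2.r0)
|SC outcomes| = 9

T0.r0=0 T0.r1=1 T2.r0=1
T0.r0=0 T0.r1=1 T2.r0=2
T0.r0=0 T0.r1=2 T2.r0=1
T0.r0=0 T0.r1=2 T2.r0=2
T0.r0=1 T0.r1=2 T2.r0=1
T0.r0=1 T0.r1=2 T2.r0=2
T0.r0=2 T0.r1=1 T2.r0=1
T0.r0=2 T0.r1=2 T2.r0=1
T0.r0=2 T0.r1=2 T2.r0=2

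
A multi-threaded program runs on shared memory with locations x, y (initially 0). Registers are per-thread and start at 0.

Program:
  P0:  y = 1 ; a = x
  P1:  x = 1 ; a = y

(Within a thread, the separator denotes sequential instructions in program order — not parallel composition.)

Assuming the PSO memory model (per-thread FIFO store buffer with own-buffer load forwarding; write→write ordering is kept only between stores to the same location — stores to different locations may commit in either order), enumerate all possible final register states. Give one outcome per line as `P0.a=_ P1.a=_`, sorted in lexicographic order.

P0.a=0 P1.a=0
P0.a=0 P1.a=1
P0.a=1 P1.a=0
P0.a=1 P1.a=1

outcome vector order: (P0.a,P1.a)
|PSO outcomes| = 4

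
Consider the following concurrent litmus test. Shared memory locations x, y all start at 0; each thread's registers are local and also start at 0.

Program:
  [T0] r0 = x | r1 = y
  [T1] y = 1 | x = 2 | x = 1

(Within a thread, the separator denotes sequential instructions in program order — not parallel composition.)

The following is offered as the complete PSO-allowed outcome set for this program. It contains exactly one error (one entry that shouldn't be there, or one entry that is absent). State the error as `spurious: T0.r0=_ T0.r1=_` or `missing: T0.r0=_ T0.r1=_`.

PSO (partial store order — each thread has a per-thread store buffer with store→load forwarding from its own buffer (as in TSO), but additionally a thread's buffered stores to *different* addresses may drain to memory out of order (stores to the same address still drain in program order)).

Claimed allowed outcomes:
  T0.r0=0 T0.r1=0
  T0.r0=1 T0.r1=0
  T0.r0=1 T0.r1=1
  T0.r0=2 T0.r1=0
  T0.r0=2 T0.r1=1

missing: T0.r0=0 T0.r1=1

outcome vector order: (T0.r0,T0.r1)
under PSO → <0 0> <0 1> <1 0> <1 1> <2 0> <2 1>
PSO∖claimed = {<0 1>}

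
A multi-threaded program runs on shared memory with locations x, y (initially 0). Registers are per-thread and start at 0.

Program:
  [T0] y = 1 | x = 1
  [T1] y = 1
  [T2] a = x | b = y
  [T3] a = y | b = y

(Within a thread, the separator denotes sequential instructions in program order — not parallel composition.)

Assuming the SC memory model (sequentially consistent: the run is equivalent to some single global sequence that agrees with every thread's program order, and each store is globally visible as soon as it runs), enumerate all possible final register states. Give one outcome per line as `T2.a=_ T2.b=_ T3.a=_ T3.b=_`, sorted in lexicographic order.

outcome vector order: (T2.a,T2.b,T3.a,T3.b)
|SC outcomes| = 9

T2.a=0 T2.b=0 T3.a=0 T3.b=0
T2.a=0 T2.b=0 T3.a=0 T3.b=1
T2.a=0 T2.b=0 T3.a=1 T3.b=1
T2.a=0 T2.b=1 T3.a=0 T3.b=0
T2.a=0 T2.b=1 T3.a=0 T3.b=1
T2.a=0 T2.b=1 T3.a=1 T3.b=1
T2.a=1 T2.b=1 T3.a=0 T3.b=0
T2.a=1 T2.b=1 T3.a=0 T3.b=1
T2.a=1 T2.b=1 T3.a=1 T3.b=1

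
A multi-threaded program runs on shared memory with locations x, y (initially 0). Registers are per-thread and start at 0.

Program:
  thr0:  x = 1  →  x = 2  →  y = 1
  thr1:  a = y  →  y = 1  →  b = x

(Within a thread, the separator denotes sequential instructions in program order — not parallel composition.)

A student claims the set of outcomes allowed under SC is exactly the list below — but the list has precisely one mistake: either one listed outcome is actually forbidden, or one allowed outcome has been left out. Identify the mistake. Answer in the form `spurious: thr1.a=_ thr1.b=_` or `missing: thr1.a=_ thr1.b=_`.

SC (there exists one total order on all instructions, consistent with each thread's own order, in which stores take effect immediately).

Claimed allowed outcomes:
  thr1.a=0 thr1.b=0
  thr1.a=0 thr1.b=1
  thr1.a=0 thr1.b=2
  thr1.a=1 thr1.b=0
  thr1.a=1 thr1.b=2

spurious: thr1.a=1 thr1.b=0

outcome vector order: (thr1.a,thr1.b)
SC (4): <0 0> <0 1> <0 2> <1 2>
claimed∖SC = {<1 0>}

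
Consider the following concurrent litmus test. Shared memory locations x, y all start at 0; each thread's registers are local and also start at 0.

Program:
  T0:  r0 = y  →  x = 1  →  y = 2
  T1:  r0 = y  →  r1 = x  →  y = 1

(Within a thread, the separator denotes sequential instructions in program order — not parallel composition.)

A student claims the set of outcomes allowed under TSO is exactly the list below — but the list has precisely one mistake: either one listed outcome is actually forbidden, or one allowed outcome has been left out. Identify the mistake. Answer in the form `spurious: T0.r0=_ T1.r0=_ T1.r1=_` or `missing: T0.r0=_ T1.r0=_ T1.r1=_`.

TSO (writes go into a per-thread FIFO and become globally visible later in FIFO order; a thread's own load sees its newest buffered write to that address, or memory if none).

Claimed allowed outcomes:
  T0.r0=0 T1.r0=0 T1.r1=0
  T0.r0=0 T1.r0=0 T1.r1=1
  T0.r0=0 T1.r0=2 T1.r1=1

outcome vector order: (T0.r0,T1.r0,T1.r1)
TSO: 4 outcomes — {(0,0,0); (0,0,1); (0,2,1); (1,0,0)}
TSO∖claimed = {(1,0,0)}

missing: T0.r0=1 T1.r0=0 T1.r1=0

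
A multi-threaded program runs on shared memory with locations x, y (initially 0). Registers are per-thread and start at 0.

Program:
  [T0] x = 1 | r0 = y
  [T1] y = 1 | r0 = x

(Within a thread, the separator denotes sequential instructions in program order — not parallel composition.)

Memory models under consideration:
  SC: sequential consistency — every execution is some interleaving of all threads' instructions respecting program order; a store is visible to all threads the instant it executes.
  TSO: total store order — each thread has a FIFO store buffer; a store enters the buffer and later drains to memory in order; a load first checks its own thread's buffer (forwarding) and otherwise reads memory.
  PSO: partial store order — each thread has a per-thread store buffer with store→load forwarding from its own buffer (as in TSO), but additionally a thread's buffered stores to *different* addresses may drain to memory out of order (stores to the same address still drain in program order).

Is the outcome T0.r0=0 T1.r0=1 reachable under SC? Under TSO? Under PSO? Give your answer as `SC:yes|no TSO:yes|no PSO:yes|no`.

outcome vector order: (T0.r0,T1.r0)
[SC] allowed = {0/1, 1/0, 1/1}
[TSO] allowed = {0/0, 0/1, 1/0, 1/1}
[PSO] allowed = {0/0, 0/1, 1/0, 1/1}
target 0/1 ∈ {SC,TSO,PSO}

SC:yes TSO:yes PSO:yes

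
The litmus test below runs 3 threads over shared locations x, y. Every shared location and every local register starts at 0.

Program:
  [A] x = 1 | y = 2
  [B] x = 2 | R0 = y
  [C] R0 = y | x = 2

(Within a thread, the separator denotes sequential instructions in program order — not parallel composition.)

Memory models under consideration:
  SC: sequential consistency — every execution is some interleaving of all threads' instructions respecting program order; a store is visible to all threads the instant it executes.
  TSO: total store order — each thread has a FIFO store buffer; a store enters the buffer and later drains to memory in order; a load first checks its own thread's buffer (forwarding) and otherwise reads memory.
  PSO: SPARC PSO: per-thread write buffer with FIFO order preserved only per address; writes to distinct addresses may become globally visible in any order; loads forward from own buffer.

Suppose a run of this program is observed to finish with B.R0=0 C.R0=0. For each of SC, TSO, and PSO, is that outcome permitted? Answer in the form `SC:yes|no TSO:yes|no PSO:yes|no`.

outcome vector order: (B.R0,C.R0)
[SC] allowed = {(0,0); (0,2); (2,0); (2,2)}
[TSO] allowed = {(0,0); (0,2); (2,0); (2,2)}
[PSO] allowed = {(0,0); (0,2); (2,0); (2,2)}
target (0,0) ∈ {SC,TSO,PSO}

SC:yes TSO:yes PSO:yes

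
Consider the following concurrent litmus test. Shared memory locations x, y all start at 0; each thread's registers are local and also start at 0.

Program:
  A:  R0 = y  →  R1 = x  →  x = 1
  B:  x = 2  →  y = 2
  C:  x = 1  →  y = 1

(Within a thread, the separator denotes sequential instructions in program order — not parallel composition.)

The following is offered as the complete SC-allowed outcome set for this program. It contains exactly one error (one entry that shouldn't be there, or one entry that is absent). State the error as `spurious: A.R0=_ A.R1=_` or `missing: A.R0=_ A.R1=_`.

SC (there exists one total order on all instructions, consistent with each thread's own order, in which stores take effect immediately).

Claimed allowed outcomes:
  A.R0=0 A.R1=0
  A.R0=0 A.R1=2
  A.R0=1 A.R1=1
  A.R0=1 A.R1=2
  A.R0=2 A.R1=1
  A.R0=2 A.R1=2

missing: A.R0=0 A.R1=1

outcome vector order: (A.R0,A.R1)
SC: 7 outcomes — {(0,0) (0,1) (0,2) (1,1) (1,2) (2,1) (2,2)}
SC∖claimed = {(0,1)}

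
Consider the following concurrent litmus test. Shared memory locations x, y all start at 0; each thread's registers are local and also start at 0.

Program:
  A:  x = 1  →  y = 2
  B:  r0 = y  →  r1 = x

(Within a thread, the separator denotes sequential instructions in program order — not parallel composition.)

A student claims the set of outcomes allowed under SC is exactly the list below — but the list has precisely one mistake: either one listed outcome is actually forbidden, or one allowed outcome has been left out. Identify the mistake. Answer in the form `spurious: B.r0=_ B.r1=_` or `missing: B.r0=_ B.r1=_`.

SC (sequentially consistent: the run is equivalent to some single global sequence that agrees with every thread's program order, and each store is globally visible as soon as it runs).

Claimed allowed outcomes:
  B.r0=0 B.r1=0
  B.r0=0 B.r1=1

outcome vector order: (B.r0,B.r1)
under SC → 0/0, 0/1, 2/1
SC∖claimed = {2/1}

missing: B.r0=2 B.r1=1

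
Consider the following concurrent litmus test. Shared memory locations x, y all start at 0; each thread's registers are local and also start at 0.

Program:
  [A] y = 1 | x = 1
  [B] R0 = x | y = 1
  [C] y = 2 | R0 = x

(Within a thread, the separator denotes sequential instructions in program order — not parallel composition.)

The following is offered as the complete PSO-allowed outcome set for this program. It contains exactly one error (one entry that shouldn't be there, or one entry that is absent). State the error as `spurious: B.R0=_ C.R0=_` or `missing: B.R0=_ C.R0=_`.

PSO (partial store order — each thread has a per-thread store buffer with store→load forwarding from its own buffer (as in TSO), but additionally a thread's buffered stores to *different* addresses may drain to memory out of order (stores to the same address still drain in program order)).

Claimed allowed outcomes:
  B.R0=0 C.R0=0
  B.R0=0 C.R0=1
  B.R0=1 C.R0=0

missing: B.R0=1 C.R0=1

outcome vector order: (B.R0,C.R0)
under PSO → 0/0 0/1 1/0 1/1
PSO∖claimed = {1/1}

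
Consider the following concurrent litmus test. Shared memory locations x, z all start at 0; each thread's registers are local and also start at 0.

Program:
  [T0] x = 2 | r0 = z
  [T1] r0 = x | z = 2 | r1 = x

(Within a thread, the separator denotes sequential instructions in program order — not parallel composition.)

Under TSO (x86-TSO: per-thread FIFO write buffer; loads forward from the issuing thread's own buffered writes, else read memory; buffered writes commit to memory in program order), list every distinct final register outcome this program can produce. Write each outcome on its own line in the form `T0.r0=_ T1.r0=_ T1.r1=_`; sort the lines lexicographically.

outcome vector order: (T0.r0,T1.r0,T1.r1)
|TSO outcomes| = 6

T0.r0=0 T1.r0=0 T1.r1=0
T0.r0=0 T1.r0=0 T1.r1=2
T0.r0=0 T1.r0=2 T1.r1=2
T0.r0=2 T1.r0=0 T1.r1=0
T0.r0=2 T1.r0=0 T1.r1=2
T0.r0=2 T1.r0=2 T1.r1=2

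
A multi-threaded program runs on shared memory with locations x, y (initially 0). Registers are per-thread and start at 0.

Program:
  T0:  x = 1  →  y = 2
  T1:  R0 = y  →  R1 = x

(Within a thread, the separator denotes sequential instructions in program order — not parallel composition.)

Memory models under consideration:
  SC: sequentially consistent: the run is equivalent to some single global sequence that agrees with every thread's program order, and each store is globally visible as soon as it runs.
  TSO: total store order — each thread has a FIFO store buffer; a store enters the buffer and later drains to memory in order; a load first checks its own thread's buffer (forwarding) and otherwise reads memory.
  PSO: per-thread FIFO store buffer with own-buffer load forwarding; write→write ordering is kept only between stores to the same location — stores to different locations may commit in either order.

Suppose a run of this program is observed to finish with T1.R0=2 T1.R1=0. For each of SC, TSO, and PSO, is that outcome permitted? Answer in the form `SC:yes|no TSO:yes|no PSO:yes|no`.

outcome vector order: (T1.R0,T1.R1)
SC (3): 0/0 0/1 2/1
TSO (3): 0/0 0/1 2/1
PSO (4): 0/0 0/1 2/0 2/1
target 2/0 ∈ {PSO}

SC:no TSO:no PSO:yes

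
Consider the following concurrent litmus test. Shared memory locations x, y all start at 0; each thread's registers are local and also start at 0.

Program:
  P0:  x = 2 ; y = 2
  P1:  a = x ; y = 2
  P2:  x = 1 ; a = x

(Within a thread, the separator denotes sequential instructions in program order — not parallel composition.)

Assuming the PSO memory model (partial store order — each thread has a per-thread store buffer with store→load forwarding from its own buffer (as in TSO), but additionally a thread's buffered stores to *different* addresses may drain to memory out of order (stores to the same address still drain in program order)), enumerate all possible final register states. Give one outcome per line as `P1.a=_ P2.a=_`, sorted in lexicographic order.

P1.a=0 P2.a=1
P1.a=0 P2.a=2
P1.a=1 P2.a=1
P1.a=1 P2.a=2
P1.a=2 P2.a=1
P1.a=2 P2.a=2

outcome vector order: (P1.a,P2.a)
|PSO outcomes| = 6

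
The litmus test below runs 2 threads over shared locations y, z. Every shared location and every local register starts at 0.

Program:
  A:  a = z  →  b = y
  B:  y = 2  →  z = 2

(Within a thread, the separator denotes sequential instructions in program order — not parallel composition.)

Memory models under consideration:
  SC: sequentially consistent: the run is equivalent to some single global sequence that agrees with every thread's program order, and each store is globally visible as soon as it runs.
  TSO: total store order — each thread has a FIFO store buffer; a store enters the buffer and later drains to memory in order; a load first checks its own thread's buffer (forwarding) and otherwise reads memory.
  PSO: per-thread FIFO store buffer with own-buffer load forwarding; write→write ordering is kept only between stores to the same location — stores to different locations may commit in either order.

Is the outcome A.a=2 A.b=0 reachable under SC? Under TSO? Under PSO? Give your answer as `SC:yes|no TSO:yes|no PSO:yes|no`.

SC:no TSO:no PSO:yes

outcome vector order: (A.a,A.b)
[SC] allowed = {<0 0>; <0 2>; <2 2>}
[TSO] allowed = {<0 0>; <0 2>; <2 2>}
[PSO] allowed = {<0 0>; <0 2>; <2 0>; <2 2>}
target <2 0> ∈ {PSO}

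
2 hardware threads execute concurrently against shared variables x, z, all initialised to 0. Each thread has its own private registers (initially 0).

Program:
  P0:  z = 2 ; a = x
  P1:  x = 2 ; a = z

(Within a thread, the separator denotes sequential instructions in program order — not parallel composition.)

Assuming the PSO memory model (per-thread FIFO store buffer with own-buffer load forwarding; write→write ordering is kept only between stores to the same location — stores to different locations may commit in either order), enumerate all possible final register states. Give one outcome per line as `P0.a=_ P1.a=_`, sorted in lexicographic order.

outcome vector order: (P0.a,P1.a)
|PSO outcomes| = 4

P0.a=0 P1.a=0
P0.a=0 P1.a=2
P0.a=2 P1.a=0
P0.a=2 P1.a=2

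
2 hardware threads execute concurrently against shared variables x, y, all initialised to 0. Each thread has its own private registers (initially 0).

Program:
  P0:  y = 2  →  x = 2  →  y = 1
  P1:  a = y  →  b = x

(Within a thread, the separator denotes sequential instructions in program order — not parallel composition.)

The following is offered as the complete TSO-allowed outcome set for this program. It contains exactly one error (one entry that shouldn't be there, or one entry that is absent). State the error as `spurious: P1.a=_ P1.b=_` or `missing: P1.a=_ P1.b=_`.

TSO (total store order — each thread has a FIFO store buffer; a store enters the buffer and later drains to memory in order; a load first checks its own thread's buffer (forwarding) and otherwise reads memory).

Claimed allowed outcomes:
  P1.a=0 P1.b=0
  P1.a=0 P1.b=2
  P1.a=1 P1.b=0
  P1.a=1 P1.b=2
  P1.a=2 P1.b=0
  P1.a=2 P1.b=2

outcome vector order: (P1.a,P1.b)
TSO (5): (0,0) (0,2) (1,2) (2,0) (2,2)
claimed∖TSO = {(1,0)}

spurious: P1.a=1 P1.b=0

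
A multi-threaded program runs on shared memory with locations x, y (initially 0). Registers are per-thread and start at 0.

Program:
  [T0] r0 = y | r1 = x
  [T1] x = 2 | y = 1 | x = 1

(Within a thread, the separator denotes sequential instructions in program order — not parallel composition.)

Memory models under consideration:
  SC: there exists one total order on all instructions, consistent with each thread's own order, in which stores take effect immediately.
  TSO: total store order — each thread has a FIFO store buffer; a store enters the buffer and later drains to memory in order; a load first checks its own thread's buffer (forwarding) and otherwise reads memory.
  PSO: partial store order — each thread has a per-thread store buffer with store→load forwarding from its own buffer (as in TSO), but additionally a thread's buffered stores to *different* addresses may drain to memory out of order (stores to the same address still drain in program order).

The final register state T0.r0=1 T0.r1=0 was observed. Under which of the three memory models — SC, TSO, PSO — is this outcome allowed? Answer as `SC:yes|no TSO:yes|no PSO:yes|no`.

outcome vector order: (T0.r0,T0.r1)
SC: 5 outcomes — {0/0; 0/1; 0/2; 1/1; 1/2}
TSO: 5 outcomes — {0/0; 0/1; 0/2; 1/1; 1/2}
PSO: 6 outcomes — {0/0; 0/1; 0/2; 1/0; 1/1; 1/2}
target 1/0 ∈ {PSO}

SC:no TSO:no PSO:yes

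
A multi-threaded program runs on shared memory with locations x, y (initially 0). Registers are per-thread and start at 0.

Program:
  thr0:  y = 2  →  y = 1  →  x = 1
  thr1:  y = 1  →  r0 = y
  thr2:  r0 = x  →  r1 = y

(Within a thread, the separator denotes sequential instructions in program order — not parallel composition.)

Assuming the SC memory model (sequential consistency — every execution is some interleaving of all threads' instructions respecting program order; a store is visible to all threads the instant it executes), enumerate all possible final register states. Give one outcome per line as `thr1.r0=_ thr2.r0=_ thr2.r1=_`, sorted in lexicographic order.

thr1.r0=1 thr2.r0=0 thr2.r1=0
thr1.r0=1 thr2.r0=0 thr2.r1=1
thr1.r0=1 thr2.r0=0 thr2.r1=2
thr1.r0=1 thr2.r0=1 thr2.r1=1
thr1.r0=2 thr2.r0=0 thr2.r1=0
thr1.r0=2 thr2.r0=0 thr2.r1=1
thr1.r0=2 thr2.r0=0 thr2.r1=2
thr1.r0=2 thr2.r0=1 thr2.r1=1

outcome vector order: (thr1.r0,thr2.r0,thr2.r1)
|SC outcomes| = 8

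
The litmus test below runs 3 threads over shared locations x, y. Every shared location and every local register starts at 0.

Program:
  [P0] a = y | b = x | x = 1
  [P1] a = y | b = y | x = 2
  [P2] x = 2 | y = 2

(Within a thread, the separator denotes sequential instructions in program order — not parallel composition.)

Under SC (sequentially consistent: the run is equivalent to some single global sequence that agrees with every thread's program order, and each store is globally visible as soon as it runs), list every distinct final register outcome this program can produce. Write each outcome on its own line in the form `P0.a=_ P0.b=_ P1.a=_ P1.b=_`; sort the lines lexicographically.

outcome vector order: (P0.a,P0.b,P1.a,P1.b)
|SC outcomes| = 9

P0.a=0 P0.b=0 P1.a=0 P1.b=0
P0.a=0 P0.b=0 P1.a=0 P1.b=2
P0.a=0 P0.b=0 P1.a=2 P1.b=2
P0.a=0 P0.b=2 P1.a=0 P1.b=0
P0.a=0 P0.b=2 P1.a=0 P1.b=2
P0.a=0 P0.b=2 P1.a=2 P1.b=2
P0.a=2 P0.b=2 P1.a=0 P1.b=0
P0.a=2 P0.b=2 P1.a=0 P1.b=2
P0.a=2 P0.b=2 P1.a=2 P1.b=2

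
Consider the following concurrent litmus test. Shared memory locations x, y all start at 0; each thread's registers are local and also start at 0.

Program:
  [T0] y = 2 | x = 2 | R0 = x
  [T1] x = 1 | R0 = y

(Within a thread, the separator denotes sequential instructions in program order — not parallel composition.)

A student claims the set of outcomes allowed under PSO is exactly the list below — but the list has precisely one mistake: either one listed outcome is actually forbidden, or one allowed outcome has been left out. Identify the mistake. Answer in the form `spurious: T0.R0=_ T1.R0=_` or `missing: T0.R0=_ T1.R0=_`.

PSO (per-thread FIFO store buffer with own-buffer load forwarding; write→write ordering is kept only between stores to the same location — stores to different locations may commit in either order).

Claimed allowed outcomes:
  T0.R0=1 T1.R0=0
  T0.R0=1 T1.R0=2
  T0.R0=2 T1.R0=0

missing: T0.R0=2 T1.R0=2

outcome vector order: (T0.R0,T1.R0)
under PSO → (1,0); (1,2); (2,0); (2,2)
PSO∖claimed = {(2,2)}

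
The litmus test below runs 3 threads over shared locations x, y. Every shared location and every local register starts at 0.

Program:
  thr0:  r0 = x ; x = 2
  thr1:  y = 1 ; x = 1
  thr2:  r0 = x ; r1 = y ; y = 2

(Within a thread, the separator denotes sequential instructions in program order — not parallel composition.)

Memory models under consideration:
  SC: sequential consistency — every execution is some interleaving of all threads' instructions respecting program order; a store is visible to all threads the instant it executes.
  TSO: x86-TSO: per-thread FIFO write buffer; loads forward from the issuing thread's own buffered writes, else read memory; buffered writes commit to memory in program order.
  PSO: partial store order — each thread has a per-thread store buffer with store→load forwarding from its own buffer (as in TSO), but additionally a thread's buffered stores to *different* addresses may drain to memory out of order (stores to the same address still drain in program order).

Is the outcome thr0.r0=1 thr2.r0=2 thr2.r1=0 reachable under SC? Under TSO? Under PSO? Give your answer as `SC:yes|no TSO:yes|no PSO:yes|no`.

SC:no TSO:no PSO:yes

outcome vector order: (thr0.r0,thr2.r0,thr2.r1)
SC (9): 0/0/0, 0/0/1, 0/1/1, 0/2/0, 0/2/1, 1/0/0, 1/0/1, 1/1/1, 1/2/1
TSO (9): 0/0/0, 0/0/1, 0/1/1, 0/2/0, 0/2/1, 1/0/0, 1/0/1, 1/1/1, 1/2/1
PSO (12): 0/0/0, 0/0/1, 0/1/0, 0/1/1, 0/2/0, 0/2/1, 1/0/0, 1/0/1, 1/1/0, 1/1/1, 1/2/0, 1/2/1
target 1/2/0 ∈ {PSO}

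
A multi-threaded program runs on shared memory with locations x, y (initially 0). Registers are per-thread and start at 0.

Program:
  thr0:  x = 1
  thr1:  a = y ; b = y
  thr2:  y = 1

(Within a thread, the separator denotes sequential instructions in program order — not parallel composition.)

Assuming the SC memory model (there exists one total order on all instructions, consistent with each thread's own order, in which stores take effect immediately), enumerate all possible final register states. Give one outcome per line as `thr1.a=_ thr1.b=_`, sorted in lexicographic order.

thr1.a=0 thr1.b=0
thr1.a=0 thr1.b=1
thr1.a=1 thr1.b=1

outcome vector order: (thr1.a,thr1.b)
|SC outcomes| = 3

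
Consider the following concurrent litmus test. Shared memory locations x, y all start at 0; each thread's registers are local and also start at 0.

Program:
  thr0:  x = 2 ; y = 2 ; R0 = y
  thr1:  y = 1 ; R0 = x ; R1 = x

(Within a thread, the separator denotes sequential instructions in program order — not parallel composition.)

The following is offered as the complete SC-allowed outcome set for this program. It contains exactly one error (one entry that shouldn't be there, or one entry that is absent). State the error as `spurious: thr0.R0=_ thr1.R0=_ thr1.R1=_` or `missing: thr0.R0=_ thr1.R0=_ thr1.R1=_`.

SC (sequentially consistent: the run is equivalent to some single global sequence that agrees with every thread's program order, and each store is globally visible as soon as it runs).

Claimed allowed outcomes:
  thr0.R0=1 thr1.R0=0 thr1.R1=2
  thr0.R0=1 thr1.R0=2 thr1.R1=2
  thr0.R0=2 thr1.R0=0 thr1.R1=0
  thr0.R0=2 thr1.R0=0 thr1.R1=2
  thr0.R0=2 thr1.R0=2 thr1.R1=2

outcome vector order: (thr0.R0,thr1.R0,thr1.R1)
SC: 4 outcomes — {<1 2 2> <2 0 0> <2 0 2> <2 2 2>}
claimed∖SC = {<1 0 2>}

spurious: thr0.R0=1 thr1.R0=0 thr1.R1=2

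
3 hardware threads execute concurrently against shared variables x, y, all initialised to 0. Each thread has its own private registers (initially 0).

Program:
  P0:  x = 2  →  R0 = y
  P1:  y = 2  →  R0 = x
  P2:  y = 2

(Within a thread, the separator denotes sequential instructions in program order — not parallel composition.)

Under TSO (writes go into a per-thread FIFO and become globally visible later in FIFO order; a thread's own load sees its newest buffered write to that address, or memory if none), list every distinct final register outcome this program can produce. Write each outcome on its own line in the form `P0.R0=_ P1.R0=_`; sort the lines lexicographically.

P0.R0=0 P1.R0=0
P0.R0=0 P1.R0=2
P0.R0=2 P1.R0=0
P0.R0=2 P1.R0=2

outcome vector order: (P0.R0,P1.R0)
|TSO outcomes| = 4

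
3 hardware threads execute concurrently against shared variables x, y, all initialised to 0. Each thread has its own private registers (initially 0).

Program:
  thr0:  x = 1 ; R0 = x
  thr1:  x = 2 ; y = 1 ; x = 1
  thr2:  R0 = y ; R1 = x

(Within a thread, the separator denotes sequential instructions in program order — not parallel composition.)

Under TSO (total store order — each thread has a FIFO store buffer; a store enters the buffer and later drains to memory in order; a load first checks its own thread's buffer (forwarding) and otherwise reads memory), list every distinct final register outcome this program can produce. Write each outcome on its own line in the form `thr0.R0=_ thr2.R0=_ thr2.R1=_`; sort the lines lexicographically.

outcome vector order: (thr0.R0,thr2.R0,thr2.R1)
|TSO outcomes| = 10

thr0.R0=1 thr2.R0=0 thr2.R1=0
thr0.R0=1 thr2.R0=0 thr2.R1=1
thr0.R0=1 thr2.R0=0 thr2.R1=2
thr0.R0=1 thr2.R0=1 thr2.R1=1
thr0.R0=1 thr2.R0=1 thr2.R1=2
thr0.R0=2 thr2.R0=0 thr2.R1=0
thr0.R0=2 thr2.R0=0 thr2.R1=1
thr0.R0=2 thr2.R0=0 thr2.R1=2
thr0.R0=2 thr2.R0=1 thr2.R1=1
thr0.R0=2 thr2.R0=1 thr2.R1=2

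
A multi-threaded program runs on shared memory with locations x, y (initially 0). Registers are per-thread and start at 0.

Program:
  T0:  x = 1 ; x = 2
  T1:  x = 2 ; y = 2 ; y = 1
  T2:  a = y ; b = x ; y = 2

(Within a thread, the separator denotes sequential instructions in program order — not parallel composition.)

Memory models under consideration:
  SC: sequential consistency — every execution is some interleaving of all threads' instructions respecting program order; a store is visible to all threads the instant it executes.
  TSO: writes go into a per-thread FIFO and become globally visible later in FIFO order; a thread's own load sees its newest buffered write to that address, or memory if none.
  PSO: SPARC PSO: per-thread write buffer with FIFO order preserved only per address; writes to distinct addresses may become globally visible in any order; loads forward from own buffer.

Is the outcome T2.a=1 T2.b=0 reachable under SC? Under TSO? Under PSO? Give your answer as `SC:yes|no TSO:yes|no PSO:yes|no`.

SC:no TSO:no PSO:yes

outcome vector order: (T2.a,T2.b)
[SC] allowed = {<0 0>, <0 1>, <0 2>, <1 1>, <1 2>, <2 1>, <2 2>}
[TSO] allowed = {<0 0>, <0 1>, <0 2>, <1 1>, <1 2>, <2 1>, <2 2>}
[PSO] allowed = {<0 0>, <0 1>, <0 2>, <1 0>, <1 1>, <1 2>, <2 0>, <2 1>, <2 2>}
target <1 0> ∈ {PSO}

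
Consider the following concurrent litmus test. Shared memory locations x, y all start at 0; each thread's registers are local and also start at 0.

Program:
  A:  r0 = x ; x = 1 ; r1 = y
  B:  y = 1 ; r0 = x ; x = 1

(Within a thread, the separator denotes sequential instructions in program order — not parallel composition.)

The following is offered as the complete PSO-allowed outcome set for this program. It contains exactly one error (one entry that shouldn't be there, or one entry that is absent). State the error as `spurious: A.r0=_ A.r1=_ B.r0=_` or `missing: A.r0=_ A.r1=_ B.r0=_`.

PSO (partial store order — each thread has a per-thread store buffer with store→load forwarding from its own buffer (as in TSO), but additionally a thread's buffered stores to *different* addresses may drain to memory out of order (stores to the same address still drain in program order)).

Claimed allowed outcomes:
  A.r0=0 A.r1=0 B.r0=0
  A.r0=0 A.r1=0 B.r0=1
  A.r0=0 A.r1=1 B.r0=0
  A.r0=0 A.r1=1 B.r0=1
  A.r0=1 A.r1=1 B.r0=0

missing: A.r0=1 A.r1=0 B.r0=0

outcome vector order: (A.r0,A.r1,B.r0)
under PSO → (0,0,0) (0,0,1) (0,1,0) (0,1,1) (1,0,0) (1,1,0)
PSO∖claimed = {(1,0,0)}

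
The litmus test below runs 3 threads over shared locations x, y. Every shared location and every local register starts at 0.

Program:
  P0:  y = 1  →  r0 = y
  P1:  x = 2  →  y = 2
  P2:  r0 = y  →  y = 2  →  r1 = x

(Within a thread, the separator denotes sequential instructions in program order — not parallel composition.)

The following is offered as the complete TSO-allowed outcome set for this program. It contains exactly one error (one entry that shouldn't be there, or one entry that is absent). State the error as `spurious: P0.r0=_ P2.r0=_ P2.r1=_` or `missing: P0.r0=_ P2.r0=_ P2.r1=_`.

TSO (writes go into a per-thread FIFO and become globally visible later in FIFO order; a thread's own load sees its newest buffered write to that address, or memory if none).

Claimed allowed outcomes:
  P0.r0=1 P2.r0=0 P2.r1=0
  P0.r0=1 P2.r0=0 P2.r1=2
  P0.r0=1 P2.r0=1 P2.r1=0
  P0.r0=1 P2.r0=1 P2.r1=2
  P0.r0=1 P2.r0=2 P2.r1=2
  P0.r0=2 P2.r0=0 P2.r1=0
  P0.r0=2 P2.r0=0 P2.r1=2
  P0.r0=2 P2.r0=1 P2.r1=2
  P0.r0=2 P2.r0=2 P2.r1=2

missing: P0.r0=2 P2.r0=1 P2.r1=0

outcome vector order: (P0.r0,P2.r0,P2.r1)
TSO: 10 outcomes — {(1,0,0); (1,0,2); (1,1,0); (1,1,2); (1,2,2); (2,0,0); (2,0,2); (2,1,0); (2,1,2); (2,2,2)}
TSO∖claimed = {(2,1,0)}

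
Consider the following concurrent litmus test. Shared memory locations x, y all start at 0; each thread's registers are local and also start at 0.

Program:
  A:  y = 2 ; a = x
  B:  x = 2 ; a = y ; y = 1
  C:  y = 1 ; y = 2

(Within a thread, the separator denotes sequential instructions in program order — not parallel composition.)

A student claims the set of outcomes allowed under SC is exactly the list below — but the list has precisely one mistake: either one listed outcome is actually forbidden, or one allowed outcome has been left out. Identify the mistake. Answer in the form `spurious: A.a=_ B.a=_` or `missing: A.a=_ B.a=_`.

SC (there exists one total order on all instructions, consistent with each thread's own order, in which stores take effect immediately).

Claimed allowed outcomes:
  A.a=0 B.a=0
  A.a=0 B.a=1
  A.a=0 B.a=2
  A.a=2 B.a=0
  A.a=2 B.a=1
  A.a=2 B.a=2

outcome vector order: (A.a,B.a)
[SC] allowed = {(0,1) (0,2) (2,0) (2,1) (2,2)}
claimed∖SC = {(0,0)}

spurious: A.a=0 B.a=0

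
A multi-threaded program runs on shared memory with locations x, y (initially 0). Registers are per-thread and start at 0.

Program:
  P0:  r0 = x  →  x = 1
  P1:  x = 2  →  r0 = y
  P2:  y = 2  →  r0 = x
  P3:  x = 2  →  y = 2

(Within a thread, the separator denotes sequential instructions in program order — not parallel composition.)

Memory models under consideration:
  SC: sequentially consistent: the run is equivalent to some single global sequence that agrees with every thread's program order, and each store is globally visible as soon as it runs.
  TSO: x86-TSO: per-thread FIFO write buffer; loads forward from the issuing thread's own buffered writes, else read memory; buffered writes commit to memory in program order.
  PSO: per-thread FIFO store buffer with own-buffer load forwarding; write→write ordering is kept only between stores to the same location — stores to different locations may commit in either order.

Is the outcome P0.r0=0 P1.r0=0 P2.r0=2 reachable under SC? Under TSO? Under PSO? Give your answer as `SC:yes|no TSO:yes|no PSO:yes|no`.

SC:yes TSO:yes PSO:yes

outcome vector order: (P0.r0,P1.r0,P2.r0)
[SC] allowed = {(0,0,1), (0,0,2), (0,2,0), (0,2,1), (0,2,2), (2,0,1), (2,0,2), (2,2,0), (2,2,1), (2,2,2)}
[TSO] allowed = {(0,0,0), (0,0,1), (0,0,2), (0,2,0), (0,2,1), (0,2,2), (2,0,0), (2,0,1), (2,0,2), (2,2,0), (2,2,1), (2,2,2)}
[PSO] allowed = {(0,0,0), (0,0,1), (0,0,2), (0,2,0), (0,2,1), (0,2,2), (2,0,0), (2,0,1), (2,0,2), (2,2,0), (2,2,1), (2,2,2)}
target (0,0,2) ∈ {SC,TSO,PSO}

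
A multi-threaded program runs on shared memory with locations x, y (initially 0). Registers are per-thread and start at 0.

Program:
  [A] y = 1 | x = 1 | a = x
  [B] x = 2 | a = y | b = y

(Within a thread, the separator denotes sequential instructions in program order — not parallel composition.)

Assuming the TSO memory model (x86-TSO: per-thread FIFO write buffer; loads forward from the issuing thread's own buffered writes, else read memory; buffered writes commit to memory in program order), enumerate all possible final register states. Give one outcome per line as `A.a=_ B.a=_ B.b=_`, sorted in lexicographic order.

A.a=1 B.a=0 B.b=0
A.a=1 B.a=0 B.b=1
A.a=1 B.a=1 B.b=1
A.a=2 B.a=0 B.b=0
A.a=2 B.a=0 B.b=1
A.a=2 B.a=1 B.b=1

outcome vector order: (A.a,B.a,B.b)
|TSO outcomes| = 6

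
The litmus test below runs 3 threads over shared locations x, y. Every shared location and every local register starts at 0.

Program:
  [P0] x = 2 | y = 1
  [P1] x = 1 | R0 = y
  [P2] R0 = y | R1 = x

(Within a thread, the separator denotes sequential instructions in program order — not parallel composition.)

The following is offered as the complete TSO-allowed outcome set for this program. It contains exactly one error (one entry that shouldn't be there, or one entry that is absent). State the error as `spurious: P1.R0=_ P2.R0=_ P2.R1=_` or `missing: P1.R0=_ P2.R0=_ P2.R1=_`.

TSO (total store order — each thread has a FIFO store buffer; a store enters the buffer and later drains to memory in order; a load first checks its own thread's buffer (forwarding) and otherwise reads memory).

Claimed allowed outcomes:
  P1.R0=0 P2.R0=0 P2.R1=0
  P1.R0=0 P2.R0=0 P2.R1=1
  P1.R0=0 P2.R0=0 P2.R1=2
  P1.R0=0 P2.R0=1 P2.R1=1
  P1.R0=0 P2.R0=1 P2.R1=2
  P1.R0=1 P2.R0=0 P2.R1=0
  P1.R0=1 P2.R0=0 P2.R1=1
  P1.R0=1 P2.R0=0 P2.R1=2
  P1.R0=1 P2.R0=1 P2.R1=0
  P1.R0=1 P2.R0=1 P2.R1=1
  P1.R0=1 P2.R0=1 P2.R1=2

outcome vector order: (P1.R0,P2.R0,P2.R1)
under TSO → 0/0/0; 0/0/1; 0/0/2; 0/1/1; 0/1/2; 1/0/0; 1/0/1; 1/0/2; 1/1/1; 1/1/2
claimed∖TSO = {1/1/0}

spurious: P1.R0=1 P2.R0=1 P2.R1=0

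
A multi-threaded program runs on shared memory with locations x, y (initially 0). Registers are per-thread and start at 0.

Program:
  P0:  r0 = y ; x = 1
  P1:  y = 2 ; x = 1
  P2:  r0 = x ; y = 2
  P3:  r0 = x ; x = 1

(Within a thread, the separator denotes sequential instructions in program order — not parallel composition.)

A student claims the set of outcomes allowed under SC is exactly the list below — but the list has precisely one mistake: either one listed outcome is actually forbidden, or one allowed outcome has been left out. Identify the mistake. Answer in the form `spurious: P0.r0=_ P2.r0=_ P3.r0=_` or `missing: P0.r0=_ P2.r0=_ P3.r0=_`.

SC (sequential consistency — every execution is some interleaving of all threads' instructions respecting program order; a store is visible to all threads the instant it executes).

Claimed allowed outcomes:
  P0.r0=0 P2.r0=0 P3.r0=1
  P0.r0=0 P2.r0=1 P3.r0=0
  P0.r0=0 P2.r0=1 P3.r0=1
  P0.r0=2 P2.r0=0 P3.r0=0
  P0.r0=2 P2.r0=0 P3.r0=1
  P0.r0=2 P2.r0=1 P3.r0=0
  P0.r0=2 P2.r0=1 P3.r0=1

outcome vector order: (P0.r0,P2.r0,P3.r0)
under SC → <0 0 0>, <0 0 1>, <0 1 0>, <0 1 1>, <2 0 0>, <2 0 1>, <2 1 0>, <2 1 1>
SC∖claimed = {<0 0 0>}

missing: P0.r0=0 P2.r0=0 P3.r0=0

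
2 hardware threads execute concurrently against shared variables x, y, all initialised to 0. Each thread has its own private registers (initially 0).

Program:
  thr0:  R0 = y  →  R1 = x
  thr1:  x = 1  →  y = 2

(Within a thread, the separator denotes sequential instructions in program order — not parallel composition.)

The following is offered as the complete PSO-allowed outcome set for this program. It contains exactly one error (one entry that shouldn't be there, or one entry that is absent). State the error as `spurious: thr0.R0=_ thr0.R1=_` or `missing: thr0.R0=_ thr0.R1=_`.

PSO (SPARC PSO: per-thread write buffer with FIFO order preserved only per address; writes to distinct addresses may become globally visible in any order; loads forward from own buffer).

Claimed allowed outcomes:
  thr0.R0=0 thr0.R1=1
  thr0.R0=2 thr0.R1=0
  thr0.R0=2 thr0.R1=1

outcome vector order: (thr0.R0,thr0.R1)
PSO (4): 00; 01; 20; 21
PSO∖claimed = {00}

missing: thr0.R0=0 thr0.R1=0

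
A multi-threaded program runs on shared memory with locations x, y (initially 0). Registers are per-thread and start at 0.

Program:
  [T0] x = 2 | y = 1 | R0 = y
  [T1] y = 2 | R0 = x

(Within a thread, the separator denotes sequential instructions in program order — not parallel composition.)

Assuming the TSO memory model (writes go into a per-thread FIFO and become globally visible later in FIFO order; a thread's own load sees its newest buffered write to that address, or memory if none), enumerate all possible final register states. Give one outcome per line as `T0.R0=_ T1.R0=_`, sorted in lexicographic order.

outcome vector order: (T0.R0,T1.R0)
|TSO outcomes| = 4

T0.R0=1 T1.R0=0
T0.R0=1 T1.R0=2
T0.R0=2 T1.R0=0
T0.R0=2 T1.R0=2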